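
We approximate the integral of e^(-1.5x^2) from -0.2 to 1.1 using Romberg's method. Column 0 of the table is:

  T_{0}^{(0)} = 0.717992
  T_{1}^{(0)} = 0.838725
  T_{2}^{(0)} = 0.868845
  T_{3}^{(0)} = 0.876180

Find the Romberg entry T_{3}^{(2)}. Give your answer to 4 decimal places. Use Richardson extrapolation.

0.8786

T_{2}^{(1)} = (4·0.868845 − 0.838725) / 3 = 0.878885
T_{3}^{(1)} = (4·0.876180 − 0.868845) / 3 = 0.878625
T_{3}^{(2)} = 0.878625 + (0.878625 − 0.878885)/15 = 0.878608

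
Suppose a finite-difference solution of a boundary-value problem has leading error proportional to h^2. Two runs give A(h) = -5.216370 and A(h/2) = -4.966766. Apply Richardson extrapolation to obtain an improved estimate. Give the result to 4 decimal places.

Extrapolated value = (4·A(h/2) − A(h)) / (4 − 1)
= (4·(-4.966766) − (-5.216370)) / 3
= -14.650694 / 3 = -4.883565

-4.8836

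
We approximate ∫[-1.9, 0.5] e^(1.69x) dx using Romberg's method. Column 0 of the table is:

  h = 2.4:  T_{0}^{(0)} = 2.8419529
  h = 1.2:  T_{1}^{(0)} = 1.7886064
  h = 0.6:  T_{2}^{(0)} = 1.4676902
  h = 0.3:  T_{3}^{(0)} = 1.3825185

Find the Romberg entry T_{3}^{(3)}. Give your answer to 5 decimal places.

1.35366

Richardson extrapolation on the trapezoidal column (denominator 4−1=3):
T_{1}^{(1)} = (4·1.7886064 − 2.8419529) / 3 = 1.4374909
T_{2}^{(1)} = 1.4676902 + (1.4676902 − 1.7886064)/3 = 1.3607181
T_{3}^{(1)} = 1.3825185 + (1.3825185 − 1.4676902)/3 = 1.3541279
T_{2}^{(2)} = (16·1.3607181 − 1.4374909) / 15 = 1.3555999
T_{3}^{(2)} = (16·1.3541279 − 1.3607181) / 15 = 1.3536886
T_{3}^{(3)} = (64·1.3536886 − 1.3555999) / 63 = 1.3536583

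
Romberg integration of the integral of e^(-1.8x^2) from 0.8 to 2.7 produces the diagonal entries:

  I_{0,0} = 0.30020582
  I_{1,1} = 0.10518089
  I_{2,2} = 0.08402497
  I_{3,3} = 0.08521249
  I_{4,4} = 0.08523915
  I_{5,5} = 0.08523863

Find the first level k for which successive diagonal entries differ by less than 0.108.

k = 2

|I_{1,1} − I_{0,0}| = 0.19502493 ≥ 0.108
|I_{2,2} − I_{1,1}| = 0.02115592 < 0.108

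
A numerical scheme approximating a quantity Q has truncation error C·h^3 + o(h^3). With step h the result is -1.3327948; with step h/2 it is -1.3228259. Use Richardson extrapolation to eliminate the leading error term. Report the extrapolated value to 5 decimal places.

-1.32140

The leading error scales as h^3; refining by a factor of 2 reduces it by 2^3 = 8.
Extrapolated value = (8·A(h/2) − A(h)) / (8 − 1)
= (8·(-1.3228259) − (-1.3327948)) / 7
= -9.2498124 / 7 = -1.3214018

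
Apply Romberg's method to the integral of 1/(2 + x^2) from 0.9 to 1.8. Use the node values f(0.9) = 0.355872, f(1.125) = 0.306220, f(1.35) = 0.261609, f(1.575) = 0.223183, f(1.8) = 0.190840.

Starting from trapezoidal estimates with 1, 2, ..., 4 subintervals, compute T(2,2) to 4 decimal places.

T(0,0) (trapezoid, 1 panel, h=0.9000): 0.246020
T(1,0) (trapezoid, 2 panels, h=0.4500): 0.240734
T(2,0) (trapezoid, 4 panels, h=0.2250): 0.239483
T(1,1) = 0.240734 + (0.240734 − 0.246020)/3 = 0.238972
T(2,1) = 0.239483 + (0.239483 − 0.240734)/3 = 0.239066
T(2,2) = 0.239066 + (0.239066 − 0.238972)/15 = 0.239072

0.2391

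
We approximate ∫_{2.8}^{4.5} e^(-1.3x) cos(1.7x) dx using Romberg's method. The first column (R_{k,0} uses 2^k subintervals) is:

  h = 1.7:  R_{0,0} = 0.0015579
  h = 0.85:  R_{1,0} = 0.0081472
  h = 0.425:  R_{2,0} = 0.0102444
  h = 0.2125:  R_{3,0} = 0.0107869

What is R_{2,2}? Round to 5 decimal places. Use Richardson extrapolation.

0.01098

R_{1,1} = 0.0081472 + (0.0081472 − 0.0015579)/3 = 0.0103436
R_{2,1} = (4·0.0102444 − 0.0081472) / 3 = 0.0109435
R_{2,2} = 0.0109435 + (0.0109435 − 0.0103436)/15 = 0.0109835
(Column j=1 coincides with Simpson's rule on the same nodes.)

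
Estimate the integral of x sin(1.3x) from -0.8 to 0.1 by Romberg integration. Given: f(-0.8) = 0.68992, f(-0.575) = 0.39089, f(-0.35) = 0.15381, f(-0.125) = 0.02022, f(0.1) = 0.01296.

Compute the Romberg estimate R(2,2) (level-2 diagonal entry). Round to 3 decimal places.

0.199

R(0,0) (trapezoid, 1 panel, h=0.9000): 0.31630
R(1,0) (trapezoid, 2 panels, h=0.4500): 0.22736
R(2,0) (trapezoid, 4 panels, h=0.2250): 0.20618
R(1,1) = 0.22736 + (0.22736 − 0.31630)/3 = 0.19771
R(2,1) = 0.20618 + (0.20618 − 0.22736)/3 = 0.19912
R(2,2) = 0.19912 + (0.19912 − 0.19771)/15 = 0.19921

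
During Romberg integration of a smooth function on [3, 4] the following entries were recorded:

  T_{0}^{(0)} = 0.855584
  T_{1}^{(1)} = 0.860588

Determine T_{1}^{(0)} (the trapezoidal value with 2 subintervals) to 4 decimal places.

From T_{1}^{(1)} = (4·T_{1}^{(0)} − T_{0}^{(0)})/3, solve for T_{1}^{(0)}:
4·T_{1}^{(0)} = 3·0.860588 + 0.855584 = 3.437348
T_{1}^{(0)} = 0.859337

0.8593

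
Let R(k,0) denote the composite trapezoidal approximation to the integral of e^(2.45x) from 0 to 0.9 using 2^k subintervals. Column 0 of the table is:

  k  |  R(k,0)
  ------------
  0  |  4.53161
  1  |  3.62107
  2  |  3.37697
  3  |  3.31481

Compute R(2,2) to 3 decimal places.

Richardson extrapolation on the trapezoidal column (denominator 4−1=3):
R(1,1) = 3.62107 + (3.62107 − 4.53161)/3 = 3.31756
R(2,1) = (4·3.37697 − 3.62107) / 3 = 3.29560
R(2,2) = 3.29560 + (3.29560 − 3.31756)/15 = 3.29414

3.294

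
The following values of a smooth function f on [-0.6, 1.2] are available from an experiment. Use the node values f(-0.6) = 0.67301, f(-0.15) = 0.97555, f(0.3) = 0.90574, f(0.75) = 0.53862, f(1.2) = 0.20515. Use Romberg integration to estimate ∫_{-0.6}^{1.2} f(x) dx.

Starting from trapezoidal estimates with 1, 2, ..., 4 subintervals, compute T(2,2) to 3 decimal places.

1.309

T(0,0) (trapezoid, 1 panel, h=1.8000): 0.79034
T(1,0) (trapezoid, 2 panels, h=0.9000): 1.21034
T(2,0) (trapezoid, 4 panels, h=0.4500): 1.28655
T(1,1) = 1.21034 + (1.21034 − 0.79034)/3 = 1.35034
T(2,1) = 1.28655 + (1.28655 − 1.21034)/3 = 1.31195
T(2,2) = 1.31195 + (1.31195 − 1.35034)/15 = 1.30939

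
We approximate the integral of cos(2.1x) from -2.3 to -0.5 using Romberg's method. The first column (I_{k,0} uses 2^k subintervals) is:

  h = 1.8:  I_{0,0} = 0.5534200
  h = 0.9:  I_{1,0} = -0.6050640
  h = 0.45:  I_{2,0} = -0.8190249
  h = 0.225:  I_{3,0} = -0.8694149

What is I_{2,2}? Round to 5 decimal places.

Richardson extrapolation on the trapezoidal column (denominator 4−1=3):
I_{1,1} = -0.6050640 + (-0.6050640 − 0.5534200)/3 = -0.9912253
I_{2,1} = (4·(-0.8190249) − (-0.6050640)) / 3 = -0.8903452
I_{2,2} = (16·(-0.8903452) − (-0.9912253)) / 15 = -0.8836199

-0.88362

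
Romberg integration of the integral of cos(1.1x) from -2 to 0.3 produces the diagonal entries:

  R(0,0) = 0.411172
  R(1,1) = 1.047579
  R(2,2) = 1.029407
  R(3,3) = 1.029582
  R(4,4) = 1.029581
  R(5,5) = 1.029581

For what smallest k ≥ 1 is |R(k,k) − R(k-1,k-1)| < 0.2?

|R(1,1) − R(0,0)| = 0.636407 ≥ 0.2
|R(2,2) − R(1,1)| = 0.018172 < 0.2

k = 2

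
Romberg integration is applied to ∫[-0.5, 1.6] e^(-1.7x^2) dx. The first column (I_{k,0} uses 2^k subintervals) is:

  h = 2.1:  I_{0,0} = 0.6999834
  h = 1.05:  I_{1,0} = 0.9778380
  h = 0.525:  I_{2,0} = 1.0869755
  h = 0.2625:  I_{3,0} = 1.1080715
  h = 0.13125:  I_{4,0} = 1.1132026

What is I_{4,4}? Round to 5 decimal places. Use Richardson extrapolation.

1.11491

I_{1,1} = (4·0.9778380 − 0.6999834) / 3 = 1.0704562
I_{2,1} = (4·1.0869755 − 0.9778380) / 3 = 1.1233547
I_{3,1} = (4·1.1080715 − 1.0869755) / 3 = 1.1151035
I_{4,1} = 1.1132026 + (1.1132026 − 1.1080715)/3 = 1.1149130
I_{2,2} = (16·1.1233547 − 1.0704562) / 15 = 1.1268813
I_{3,2} = 1.1151035 + (1.1151035 − 1.1233547)/15 = 1.1145534
I_{4,2} = (16·1.1149130 − 1.1151035) / 15 = 1.1149003
I_{3,3} = 1.1145534 + (1.1145534 − 1.1268813)/63 = 1.1143577
I_{4,3} = (64·1.1149003 − 1.1145534) / 63 = 1.1149058
I_{4,4} = 1.1149058 + (1.1149058 − 1.1143577)/255 = 1.1149079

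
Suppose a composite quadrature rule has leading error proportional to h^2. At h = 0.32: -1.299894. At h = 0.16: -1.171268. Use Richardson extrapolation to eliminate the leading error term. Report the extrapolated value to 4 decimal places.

-1.1284

The leading error scales as h^2; refining by a factor of 2 reduces it by 2^2 = 4.
Extrapolated value = (4·A(h/2) − A(h)) / (4 − 1)
= (4·(-1.171268) − (-1.299894)) / 3
= -3.385178 / 3 = -1.128393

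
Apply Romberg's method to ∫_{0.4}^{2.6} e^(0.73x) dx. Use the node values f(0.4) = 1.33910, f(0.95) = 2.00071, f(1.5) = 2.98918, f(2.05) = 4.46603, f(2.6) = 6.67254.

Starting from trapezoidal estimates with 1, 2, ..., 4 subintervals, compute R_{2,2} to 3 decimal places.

R_{0,0} (trapezoid, 1 panel, h=2.2000): 8.81280
R_{1,0} (trapezoid, 2 panels, h=1.1000): 7.69450
R_{2,0} (trapezoid, 4 panels, h=0.5500): 7.40396
R_{1,1} = 7.69450 + (7.69450 − 8.81280)/3 = 7.32173
R_{2,1} = 7.40396 + (7.40396 − 7.69450)/3 = 7.30711
R_{2,2} = 7.30711 + (7.30711 − 7.32173)/15 = 7.30614

7.306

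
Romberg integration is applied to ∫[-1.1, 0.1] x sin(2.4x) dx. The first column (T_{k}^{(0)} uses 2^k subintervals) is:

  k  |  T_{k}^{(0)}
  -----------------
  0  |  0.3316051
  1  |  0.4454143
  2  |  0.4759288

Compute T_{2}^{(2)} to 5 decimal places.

T_{1}^{(1)} = 0.4454143 + (0.4454143 − 0.3316051)/3 = 0.4833507
T_{2}^{(1)} = (4·0.4759288 − 0.4454143) / 3 = 0.4861003
T_{2}^{(2)} = 0.4861003 + (0.4861003 − 0.4833507)/15 = 0.4862836

0.48628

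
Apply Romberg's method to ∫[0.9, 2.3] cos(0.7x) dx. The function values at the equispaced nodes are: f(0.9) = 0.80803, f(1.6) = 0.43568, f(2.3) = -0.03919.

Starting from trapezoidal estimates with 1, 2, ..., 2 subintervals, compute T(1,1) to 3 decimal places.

T(0,0) (trapezoid, 1 panel, h=1.4000): 0.53819
T(1,0) (trapezoid, 2 panels, h=0.7000): 0.57407
T(1,1) = 0.57407 + (0.57407 − 0.53819)/3 = 0.58603

0.586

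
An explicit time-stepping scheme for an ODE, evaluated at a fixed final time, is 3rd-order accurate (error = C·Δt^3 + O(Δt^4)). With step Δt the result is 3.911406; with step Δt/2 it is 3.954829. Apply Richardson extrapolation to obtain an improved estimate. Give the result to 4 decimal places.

The leading error scales as Δt^3; refining by a factor of 2 reduces it by 2^3 = 8.
Extrapolated value = (8·A(Δt/2) − A(Δt)) / (8 − 1)
= (8·3.954829 − 3.911406) / 7
= 27.727226 / 7 = 3.961032

3.9610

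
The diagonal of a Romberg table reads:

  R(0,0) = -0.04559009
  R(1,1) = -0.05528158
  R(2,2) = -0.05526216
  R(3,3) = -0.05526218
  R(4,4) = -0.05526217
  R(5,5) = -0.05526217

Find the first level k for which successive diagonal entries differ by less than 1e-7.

|R(1,1) − R(0,0)| = 0.00969149 ≥ 1e-7
|R(2,2) − R(1,1)| = 0.00001942 ≥ 1e-7
|R(3,3) − R(2,2)| = 0.00000002 < 1e-7

k = 3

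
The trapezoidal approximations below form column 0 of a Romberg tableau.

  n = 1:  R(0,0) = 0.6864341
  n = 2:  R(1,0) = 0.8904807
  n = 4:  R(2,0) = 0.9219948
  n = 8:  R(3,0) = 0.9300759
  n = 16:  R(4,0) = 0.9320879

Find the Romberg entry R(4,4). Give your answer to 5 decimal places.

0.93276

Richardson extrapolation on the trapezoidal column (denominator 4−1=3):
R(1,1) = 0.8904807 + (0.8904807 − 0.6864341)/3 = 0.9584962
R(2,1) = (4·0.9219948 − 0.8904807) / 3 = 0.9324995
R(3,1) = (4·0.9300759 − 0.9219948) / 3 = 0.9327696
R(4,1) = (4·0.9320879 − 0.9300759) / 3 = 0.9327586
R(2,2) = 0.9324995 + (0.9324995 − 0.9584962)/15 = 0.9307664
R(3,2) = (16·0.9327696 − 0.9324995) / 15 = 0.9327876
R(4,2) = 0.9327586 + (0.9327586 − 0.9327696)/15 = 0.9327579
R(3,3) = (64·0.9327876 − 0.9307664) / 63 = 0.9328197
R(4,3) = (64·0.9327579 − 0.9327876) / 63 = 0.9327574
R(4,4) = 0.9327574 + (0.9327574 − 0.9328197)/255 = 0.9327572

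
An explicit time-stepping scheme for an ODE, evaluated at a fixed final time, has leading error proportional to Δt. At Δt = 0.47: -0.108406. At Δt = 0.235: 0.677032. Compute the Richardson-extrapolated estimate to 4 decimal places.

Extrapolated value = (2·A(Δt/2) − A(Δt)) / (2 − 1)
= (2·0.677032 − (-0.108406)) / 1
= 1.462470 / 1 = 1.462470

1.4625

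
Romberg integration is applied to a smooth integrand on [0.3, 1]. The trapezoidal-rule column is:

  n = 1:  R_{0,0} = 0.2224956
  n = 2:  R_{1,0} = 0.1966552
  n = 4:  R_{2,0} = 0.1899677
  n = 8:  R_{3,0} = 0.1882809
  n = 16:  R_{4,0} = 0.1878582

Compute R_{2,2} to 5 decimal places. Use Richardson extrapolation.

0.18772

R_{1,1} = (4·0.1966552 − 0.2224956) / 3 = 0.1880417
R_{2,1} = (4·0.1899677 − 0.1966552) / 3 = 0.1877385
R_{2,2} = (16·0.1877385 − 0.1880417) / 15 = 0.1877183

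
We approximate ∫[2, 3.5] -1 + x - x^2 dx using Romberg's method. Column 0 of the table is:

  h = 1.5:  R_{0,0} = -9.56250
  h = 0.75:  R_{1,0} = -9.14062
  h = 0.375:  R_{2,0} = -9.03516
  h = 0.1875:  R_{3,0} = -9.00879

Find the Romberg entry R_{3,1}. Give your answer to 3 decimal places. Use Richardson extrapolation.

R_{3,1} = (4·(-9.00879) − (-9.03516)) / 3 = -9.00000

-9.000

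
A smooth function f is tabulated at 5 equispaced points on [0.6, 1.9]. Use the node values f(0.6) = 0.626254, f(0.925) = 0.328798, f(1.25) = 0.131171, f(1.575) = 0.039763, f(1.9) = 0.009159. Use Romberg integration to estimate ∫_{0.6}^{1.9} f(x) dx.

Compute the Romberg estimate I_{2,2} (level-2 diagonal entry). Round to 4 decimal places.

0.2573

I_{0,0} (trapezoid, 1 panel, h=1.3000): 0.413018
I_{1,0} (trapezoid, 2 panels, h=0.6500): 0.291770
I_{2,0} (trapezoid, 4 panels, h=0.3250): 0.265668
I_{1,1} = 0.291770 + (0.291770 − 0.413018)/3 = 0.251354
I_{2,1} = 0.265668 + (0.265668 − 0.291770)/3 = 0.256967
I_{2,2} = 0.256967 + (0.256967 − 0.251354)/15 = 0.257341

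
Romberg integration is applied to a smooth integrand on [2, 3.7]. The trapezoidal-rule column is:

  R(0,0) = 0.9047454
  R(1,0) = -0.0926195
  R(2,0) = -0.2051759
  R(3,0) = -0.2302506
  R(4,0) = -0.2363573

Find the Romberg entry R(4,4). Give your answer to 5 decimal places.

R(1,1) = (4·(-0.0926195) − 0.9047454) / 3 = -0.4250745
R(2,1) = -0.2051759 + (-0.2051759 − (-0.0926195))/3 = -0.2426947
R(3,1) = (4·(-0.2302506) − (-0.2051759)) / 3 = -0.2386088
R(4,1) = -0.2363573 + (-0.2363573 − (-0.2302506))/3 = -0.2383929
R(2,2) = -0.2426947 + (-0.2426947 − (-0.4250745))/15 = -0.2305360
R(3,2) = (16·(-0.2386088) − (-0.2426947)) / 15 = -0.2383364
R(4,2) = -0.2383929 + (-0.2383929 − (-0.2386088))/15 = -0.2383785
R(3,3) = -0.2383364 + (-0.2383364 − (-0.2305360))/63 = -0.2384602
R(4,3) = (64·(-0.2383785) − (-0.2383364)) / 63 = -0.2383792
R(4,4) = -0.2383792 + (-0.2383792 − (-0.2384602))/255 = -0.2383789

-0.23838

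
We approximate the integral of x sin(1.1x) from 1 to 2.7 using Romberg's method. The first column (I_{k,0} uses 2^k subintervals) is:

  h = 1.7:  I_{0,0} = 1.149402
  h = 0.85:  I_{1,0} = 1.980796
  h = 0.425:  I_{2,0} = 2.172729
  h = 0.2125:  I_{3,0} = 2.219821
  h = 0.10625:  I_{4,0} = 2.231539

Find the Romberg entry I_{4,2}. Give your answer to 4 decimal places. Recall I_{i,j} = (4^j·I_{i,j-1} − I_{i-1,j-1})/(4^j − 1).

2.2354

Richardson extrapolation on the trapezoidal column (denominator 4−1=3):
I_{3,1} = 2.219821 + (2.219821 − 2.172729)/3 = 2.235518
I_{4,1} = 2.231539 + (2.231539 − 2.219821)/3 = 2.235445
I_{4,2} = (16·2.235445 − 2.235518) / 15 = 2.235440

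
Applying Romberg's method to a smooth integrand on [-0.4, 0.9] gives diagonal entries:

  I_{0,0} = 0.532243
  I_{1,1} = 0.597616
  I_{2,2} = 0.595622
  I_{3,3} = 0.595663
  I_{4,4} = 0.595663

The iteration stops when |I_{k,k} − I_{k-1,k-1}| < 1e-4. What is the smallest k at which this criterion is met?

|I_{1,1} − I_{0,0}| = 0.065373 ≥ 1e-4
|I_{2,2} − I_{1,1}| = 0.001994 ≥ 1e-4
|I_{3,3} − I_{2,2}| = 0.000041 < 1e-4

k = 3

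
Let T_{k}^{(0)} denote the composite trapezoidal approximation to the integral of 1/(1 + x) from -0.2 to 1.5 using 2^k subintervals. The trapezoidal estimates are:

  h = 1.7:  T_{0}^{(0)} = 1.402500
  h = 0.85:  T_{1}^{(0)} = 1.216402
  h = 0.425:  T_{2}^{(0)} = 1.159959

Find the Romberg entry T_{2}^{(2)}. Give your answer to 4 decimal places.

T_{1}^{(1)} = (4·1.216402 − 1.402500) / 3 = 1.154369
T_{2}^{(1)} = (4·1.159959 − 1.216402) / 3 = 1.141145
T_{2}^{(2)} = 1.141145 + (1.141145 − 1.154369)/15 = 1.140263

1.1403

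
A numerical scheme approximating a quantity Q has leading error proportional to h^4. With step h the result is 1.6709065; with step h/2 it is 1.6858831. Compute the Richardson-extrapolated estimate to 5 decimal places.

Extrapolated value = (16·A(h/2) − A(h)) / (16 − 1)
= (16·1.6858831 − 1.6709065) / 15
= 25.3032231 / 15 = 1.6868815

1.68688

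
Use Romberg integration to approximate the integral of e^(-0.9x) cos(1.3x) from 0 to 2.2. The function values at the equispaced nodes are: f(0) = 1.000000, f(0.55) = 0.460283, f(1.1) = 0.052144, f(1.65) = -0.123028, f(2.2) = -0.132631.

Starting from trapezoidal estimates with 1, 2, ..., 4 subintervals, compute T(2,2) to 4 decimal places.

0.4275

T(0,0) (trapezoid, 1 panel, h=2.2000): 0.954106
T(1,0) (trapezoid, 2 panels, h=1.1000): 0.534411
T(2,0) (trapezoid, 4 panels, h=0.5500): 0.452696
T(1,1) = 0.534411 + (0.534411 − 0.954106)/3 = 0.394513
T(2,1) = 0.452696 + (0.452696 − 0.534411)/3 = 0.425458
T(2,2) = 0.425458 + (0.425458 − 0.394513)/15 = 0.427521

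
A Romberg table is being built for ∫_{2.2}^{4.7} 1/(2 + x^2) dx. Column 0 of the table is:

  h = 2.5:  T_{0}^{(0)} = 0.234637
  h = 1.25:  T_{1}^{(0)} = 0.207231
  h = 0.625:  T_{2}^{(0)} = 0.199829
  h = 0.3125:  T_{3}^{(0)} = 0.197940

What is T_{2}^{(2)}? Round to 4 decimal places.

0.1973

Richardson extrapolation on the trapezoidal column (denominator 4−1=3):
T_{1}^{(1)} = 0.207231 + (0.207231 − 0.234637)/3 = 0.198096
T_{2}^{(1)} = 0.199829 + (0.199829 − 0.207231)/3 = 0.197362
T_{2}^{(2)} = 0.197362 + (0.197362 − 0.198096)/15 = 0.197313
(Column j=1 coincides with Simpson's rule on the same nodes.)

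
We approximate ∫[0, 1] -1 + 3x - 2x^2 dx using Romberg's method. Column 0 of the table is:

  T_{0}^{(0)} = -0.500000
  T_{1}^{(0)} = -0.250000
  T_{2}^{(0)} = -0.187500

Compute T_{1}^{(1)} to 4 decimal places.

-0.1667

T_{1}^{(1)} = (4·(-0.250000) − (-0.500000)) / 3 = -0.166667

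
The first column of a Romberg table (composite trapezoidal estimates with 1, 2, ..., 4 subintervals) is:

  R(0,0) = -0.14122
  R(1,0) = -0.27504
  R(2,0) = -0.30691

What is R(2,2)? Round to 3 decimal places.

-0.317

Richardson extrapolation on the trapezoidal column (denominator 4−1=3):
R(1,1) = -0.27504 + (-0.27504 − (-0.14122))/3 = -0.31965
R(2,1) = (4·(-0.30691) − (-0.27504)) / 3 = -0.31753
R(2,2) = -0.31753 + (-0.31753 − (-0.31965))/15 = -0.31739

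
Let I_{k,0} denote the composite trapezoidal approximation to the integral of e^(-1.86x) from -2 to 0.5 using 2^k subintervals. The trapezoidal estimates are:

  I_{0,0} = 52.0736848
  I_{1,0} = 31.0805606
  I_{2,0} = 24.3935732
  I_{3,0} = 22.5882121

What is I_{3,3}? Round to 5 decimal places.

Richardson extrapolation on the trapezoidal column (denominator 4−1=3):
I_{1,1} = 31.0805606 + (31.0805606 − 52.0736848)/3 = 24.0828525
I_{2,1} = (4·24.3935732 − 31.0805606) / 3 = 22.1645774
I_{3,1} = (4·22.5882121 − 24.3935732) / 3 = 21.9864251
I_{2,2} = (16·22.1645774 − 24.0828525) / 15 = 22.0366924
I_{3,2} = 21.9864251 + (21.9864251 − 22.1645774)/15 = 21.9745483
I_{3,3} = (64·21.9745483 − 22.0366924) / 63 = 21.9735619

21.97356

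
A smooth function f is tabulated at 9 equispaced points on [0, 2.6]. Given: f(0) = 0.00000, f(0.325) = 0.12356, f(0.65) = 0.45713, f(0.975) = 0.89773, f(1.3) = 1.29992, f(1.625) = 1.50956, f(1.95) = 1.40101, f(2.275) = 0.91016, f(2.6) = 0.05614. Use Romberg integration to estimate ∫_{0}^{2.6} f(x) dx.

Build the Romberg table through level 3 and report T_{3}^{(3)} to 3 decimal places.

2.181

T_{0}^{(0)} (trapezoid, 1 panel, h=2.6000): 0.07298
T_{1}^{(0)} (trapezoid, 2 panels, h=1.3000): 1.72639
T_{2}^{(0)} (trapezoid, 4 panels, h=0.6500): 2.07098
T_{3}^{(0)} (trapezoid, 8 panels, h=0.3250): 2.15382
T_{1}^{(1)} = 1.72639 + (1.72639 − 0.07298)/3 = 2.27753
T_{2}^{(1)} = 2.07098 + (2.07098 − 1.72639)/3 = 2.18584
T_{3}^{(1)} = 2.15382 + (2.15382 − 2.07098)/3 = 2.18143
T_{2}^{(2)} = 2.18584 + (2.18584 − 2.27753)/15 = 2.17973
T_{3}^{(2)} = 2.18143 + (2.18143 − 2.18584)/15 = 2.18114
T_{3}^{(3)} = 2.18114 + (2.18114 − 2.17973)/63 = 2.18116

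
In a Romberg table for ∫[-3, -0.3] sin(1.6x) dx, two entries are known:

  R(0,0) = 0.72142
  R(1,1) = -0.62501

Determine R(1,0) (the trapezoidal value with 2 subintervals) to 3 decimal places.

-0.288

From R(1,1) = (4·R(1,0) − R(0,0))/3, solve for R(1,0):
4·R(1,0) = 3·(-0.62501) + 0.72142 = -1.15361
R(1,0) = -0.28840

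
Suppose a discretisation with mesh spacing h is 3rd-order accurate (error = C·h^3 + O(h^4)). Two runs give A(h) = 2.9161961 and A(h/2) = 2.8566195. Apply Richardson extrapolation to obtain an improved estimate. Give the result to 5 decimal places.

The leading error scales as h^3; refining by a factor of 2 reduces it by 2^3 = 8.
Extrapolated value = (8·A(h/2) − A(h)) / (8 − 1)
= (8·2.8566195 − 2.9161961) / 7
= 19.9367599 / 7 = 2.8481086

2.84811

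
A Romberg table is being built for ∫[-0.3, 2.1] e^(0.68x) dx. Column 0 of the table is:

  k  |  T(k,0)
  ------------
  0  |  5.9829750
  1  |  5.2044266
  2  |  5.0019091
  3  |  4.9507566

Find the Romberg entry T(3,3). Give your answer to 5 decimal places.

4.93366

Richardson extrapolation on the trapezoidal column (denominator 4−1=3):
T(1,1) = 5.2044266 + (5.2044266 − 5.9829750)/3 = 4.9449105
T(2,1) = (4·5.0019091 − 5.2044266) / 3 = 4.9344033
T(3,1) = 4.9507566 + (4.9507566 − 5.0019091)/3 = 4.9337058
T(2,2) = 4.9344033 + (4.9344033 − 4.9449105)/15 = 4.9337028
T(3,2) = (16·4.9337058 − 4.9344033) / 15 = 4.9336593
T(3,3) = 4.9336593 + (4.9336593 − 4.9337028)/63 = 4.9336586
(Column j=1 coincides with Simpson's rule on the same nodes.)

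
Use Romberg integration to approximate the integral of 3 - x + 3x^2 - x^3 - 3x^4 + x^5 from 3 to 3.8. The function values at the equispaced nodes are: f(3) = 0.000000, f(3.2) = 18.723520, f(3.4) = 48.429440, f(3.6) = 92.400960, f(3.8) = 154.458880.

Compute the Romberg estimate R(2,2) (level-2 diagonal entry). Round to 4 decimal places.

46.3853

R(0,0) (trapezoid, 1 panel, h=0.8000): 61.783552
R(1,0) (trapezoid, 2 panels, h=0.4000): 50.263552
R(2,0) (trapezoid, 4 panels, h=0.2000): 47.356672
R(1,1) = 50.263552 + (50.263552 − 61.783552)/3 = 46.423552
R(2,1) = 47.356672 + (47.356672 − 50.263552)/3 = 46.387712
R(2,2) = 46.387712 + (46.387712 − 46.423552)/15 = 46.385323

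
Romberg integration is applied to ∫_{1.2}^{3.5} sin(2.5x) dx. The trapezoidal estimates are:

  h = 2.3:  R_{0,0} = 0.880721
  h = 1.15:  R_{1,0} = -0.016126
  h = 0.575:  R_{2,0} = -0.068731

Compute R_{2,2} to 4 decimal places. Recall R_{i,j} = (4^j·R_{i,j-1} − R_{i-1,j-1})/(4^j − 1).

R_{1,1} = (4·(-0.016126) − 0.880721) / 3 = -0.315075
R_{2,1} = -0.068731 + (-0.068731 − (-0.016126))/3 = -0.086266
R_{2,2} = -0.086266 + (-0.086266 − (-0.315075))/15 = -0.071012

-0.0710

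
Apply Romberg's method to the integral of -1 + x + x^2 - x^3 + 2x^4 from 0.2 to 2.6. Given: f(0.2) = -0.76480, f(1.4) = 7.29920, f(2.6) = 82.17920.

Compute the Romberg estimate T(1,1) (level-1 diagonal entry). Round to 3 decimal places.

T(0,0) (trapezoid, 1 panel, h=2.4000): 97.69728
T(1,0) (trapezoid, 2 panels, h=1.2000): 57.60768
T(1,1) = 57.60768 + (57.60768 − 97.69728)/3 = 44.24448

44.244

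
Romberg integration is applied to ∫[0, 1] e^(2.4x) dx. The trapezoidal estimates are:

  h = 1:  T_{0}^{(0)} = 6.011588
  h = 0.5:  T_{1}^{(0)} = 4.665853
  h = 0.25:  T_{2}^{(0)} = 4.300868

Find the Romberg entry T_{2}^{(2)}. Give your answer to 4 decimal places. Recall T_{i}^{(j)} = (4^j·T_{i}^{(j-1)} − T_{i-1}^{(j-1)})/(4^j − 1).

T_{1}^{(1)} = (4·4.665853 − 6.011588) / 3 = 4.217275
T_{2}^{(1)} = (4·4.300868 − 4.665853) / 3 = 4.179206
T_{2}^{(2)} = 4.179206 + (4.179206 − 4.217275)/15 = 4.176668

4.1767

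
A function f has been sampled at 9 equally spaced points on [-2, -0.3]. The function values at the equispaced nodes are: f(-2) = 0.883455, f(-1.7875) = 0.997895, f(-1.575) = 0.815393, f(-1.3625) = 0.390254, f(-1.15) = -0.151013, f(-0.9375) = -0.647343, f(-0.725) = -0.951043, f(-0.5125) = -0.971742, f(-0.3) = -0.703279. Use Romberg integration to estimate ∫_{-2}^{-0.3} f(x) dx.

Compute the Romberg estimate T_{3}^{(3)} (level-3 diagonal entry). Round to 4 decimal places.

-0.0932

T_{0}^{(0)} (trapezoid, 1 panel, h=1.7000): 0.153150
T_{1}^{(0)} (trapezoid, 2 panels, h=0.8500): -0.051786
T_{2}^{(0)} (trapezoid, 4 panels, h=0.4250): -0.083544
T_{3}^{(0)} (trapezoid, 8 panels, h=0.2125): -0.090846
T_{1}^{(1)} = -0.051786 + (-0.051786 − 0.153150)/3 = -0.120098
T_{2}^{(1)} = -0.083544 + (-0.083544 − (-0.051786))/3 = -0.094130
T_{3}^{(1)} = -0.090846 + (-0.090846 − (-0.083544))/3 = -0.093280
T_{2}^{(2)} = -0.094130 + (-0.094130 − (-0.120098))/15 = -0.092399
T_{3}^{(2)} = -0.093280 + (-0.093280 − (-0.094130))/15 = -0.093223
T_{3}^{(3)} = -0.093223 + (-0.093223 − (-0.092399))/63 = -0.093236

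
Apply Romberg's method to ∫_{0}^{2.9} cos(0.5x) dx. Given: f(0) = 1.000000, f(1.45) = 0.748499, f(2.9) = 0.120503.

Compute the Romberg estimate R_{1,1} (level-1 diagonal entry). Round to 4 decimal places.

1.9887

R_{0,0} (trapezoid, 1 panel, h=2.9000): 1.624729
R_{1,0} (trapezoid, 2 panels, h=1.4500): 1.897688
R_{1,1} = 1.897688 + (1.897688 − 1.624729)/3 = 1.988674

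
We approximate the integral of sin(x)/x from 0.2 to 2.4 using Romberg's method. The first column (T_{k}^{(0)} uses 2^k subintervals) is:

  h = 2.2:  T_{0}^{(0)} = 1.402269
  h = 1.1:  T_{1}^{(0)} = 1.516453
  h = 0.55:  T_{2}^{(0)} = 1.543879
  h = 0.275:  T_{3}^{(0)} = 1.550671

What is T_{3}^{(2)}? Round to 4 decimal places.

T_{2}^{(1)} = (4·1.543879 − 1.516453) / 3 = 1.553021
T_{3}^{(1)} = 1.550671 + (1.550671 − 1.543879)/3 = 1.552935
T_{3}^{(2)} = 1.552935 + (1.552935 − 1.553021)/15 = 1.552929
(Column j=1 coincides with Simpson's rule on the same nodes.)

1.5529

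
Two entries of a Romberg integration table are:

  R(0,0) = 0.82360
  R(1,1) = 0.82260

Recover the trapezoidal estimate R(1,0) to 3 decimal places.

From R(1,1) = (4·R(1,0) − R(0,0))/3, solve for R(1,0):
4·R(1,0) = 3·0.82260 + 0.82360 = 3.29140
R(1,0) = 0.82285

0.823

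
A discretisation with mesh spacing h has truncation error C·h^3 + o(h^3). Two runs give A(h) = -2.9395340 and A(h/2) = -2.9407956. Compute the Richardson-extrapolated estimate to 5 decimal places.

-2.94098

Extrapolated value = (8·A(h/2) − A(h)) / (8 − 1)
= (8·(-2.9407956) − (-2.9395340)) / 7
= -20.5868308 / 7 = -2.9409758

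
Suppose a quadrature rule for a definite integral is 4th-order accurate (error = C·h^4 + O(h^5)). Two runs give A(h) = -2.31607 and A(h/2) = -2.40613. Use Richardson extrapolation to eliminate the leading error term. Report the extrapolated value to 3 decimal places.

-2.412

Extrapolated value = (16·A(h/2) − A(h)) / (16 − 1)
= (16·(-2.40613) − (-2.31607)) / 15
= -36.18201 / 15 = -2.41213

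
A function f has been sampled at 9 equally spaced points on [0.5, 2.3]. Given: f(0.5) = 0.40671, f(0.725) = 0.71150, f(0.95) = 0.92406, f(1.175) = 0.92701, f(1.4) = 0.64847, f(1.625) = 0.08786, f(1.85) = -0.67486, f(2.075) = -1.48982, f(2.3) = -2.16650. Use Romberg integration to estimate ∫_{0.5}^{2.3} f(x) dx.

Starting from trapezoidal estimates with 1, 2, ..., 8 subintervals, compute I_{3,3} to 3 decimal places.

0.073

I_{0,0} (trapezoid, 1 panel, h=1.8000): -1.58381
I_{1,0} (trapezoid, 2 panels, h=0.9000): -0.20828
I_{2,0} (trapezoid, 4 panels, h=0.4500): 0.00800
I_{3,0} (trapezoid, 8 panels, h=0.2250): 0.05722
I_{1,1} = -0.20828 + (-0.20828 − (-1.58381))/3 = 0.25023
I_{2,1} = 0.00800 + (0.00800 − (-0.20828))/3 = 0.08009
I_{3,1} = 0.05722 + (0.05722 − 0.00800)/3 = 0.07363
I_{2,2} = 0.08009 + (0.08009 − 0.25023)/15 = 0.06875
I_{3,2} = 0.07363 + (0.07363 − 0.08009)/15 = 0.07320
I_{3,3} = 0.07320 + (0.07320 − 0.06875)/63 = 0.07327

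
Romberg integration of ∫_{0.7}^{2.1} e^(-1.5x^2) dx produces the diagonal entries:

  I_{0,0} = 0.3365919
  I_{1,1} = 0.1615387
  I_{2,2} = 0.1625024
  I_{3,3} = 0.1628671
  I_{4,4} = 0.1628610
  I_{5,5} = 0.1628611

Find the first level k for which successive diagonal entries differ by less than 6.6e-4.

|I_{1,1} − I_{0,0}| = 0.1750532 ≥ 6.6e-4
|I_{2,2} − I_{1,1}| = 0.0009637 ≥ 6.6e-4
|I_{3,3} − I_{2,2}| = 0.0003647 < 6.6e-4

k = 3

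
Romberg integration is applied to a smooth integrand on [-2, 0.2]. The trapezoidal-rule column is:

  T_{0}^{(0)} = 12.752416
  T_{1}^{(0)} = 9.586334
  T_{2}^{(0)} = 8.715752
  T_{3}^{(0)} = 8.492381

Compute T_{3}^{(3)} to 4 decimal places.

8.4174

Richardson extrapolation on the trapezoidal column (denominator 4−1=3):
T_{1}^{(1)} = 9.586334 + (9.586334 − 12.752416)/3 = 8.530973
T_{2}^{(1)} = (4·8.715752 − 9.586334) / 3 = 8.425558
T_{3}^{(1)} = 8.492381 + (8.492381 − 8.715752)/3 = 8.417924
T_{2}^{(2)} = (16·8.425558 − 8.530973) / 15 = 8.418530
T_{3}^{(2)} = 8.417924 + (8.417924 − 8.425558)/15 = 8.417415
T_{3}^{(3)} = (64·8.417415 − 8.418530) / 63 = 8.417397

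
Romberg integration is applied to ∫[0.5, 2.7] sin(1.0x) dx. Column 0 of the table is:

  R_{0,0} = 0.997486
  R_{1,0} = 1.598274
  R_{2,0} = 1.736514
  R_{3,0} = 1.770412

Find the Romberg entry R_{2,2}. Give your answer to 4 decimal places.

1.7815

R_{1,1} = 1.598274 + (1.598274 − 0.997486)/3 = 1.798537
R_{2,1} = 1.736514 + (1.736514 − 1.598274)/3 = 1.782594
R_{2,2} = (16·1.782594 − 1.798537) / 15 = 1.781531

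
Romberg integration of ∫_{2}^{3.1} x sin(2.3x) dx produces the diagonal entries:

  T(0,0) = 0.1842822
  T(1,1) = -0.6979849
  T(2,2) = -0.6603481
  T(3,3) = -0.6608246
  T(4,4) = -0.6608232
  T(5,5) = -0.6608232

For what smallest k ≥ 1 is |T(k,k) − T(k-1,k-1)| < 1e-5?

k = 4

|T(1,1) − T(0,0)| = 0.8822671 ≥ 1e-5
|T(2,2) − T(1,1)| = 0.0376368 ≥ 1e-5
|T(3,3) − T(2,2)| = 0.0004765 ≥ 1e-5
|T(4,4) − T(3,3)| = 0.0000014 < 1e-5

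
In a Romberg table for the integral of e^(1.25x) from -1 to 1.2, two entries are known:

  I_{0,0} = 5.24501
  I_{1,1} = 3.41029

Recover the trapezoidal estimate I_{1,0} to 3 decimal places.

3.869

From I_{1,1} = (4·I_{1,0} − I_{0,0})/3, solve for I_{1,0}:
4·I_{1,0} = 3·3.41029 + 5.24501 = 15.47588
I_{1,0} = 3.86897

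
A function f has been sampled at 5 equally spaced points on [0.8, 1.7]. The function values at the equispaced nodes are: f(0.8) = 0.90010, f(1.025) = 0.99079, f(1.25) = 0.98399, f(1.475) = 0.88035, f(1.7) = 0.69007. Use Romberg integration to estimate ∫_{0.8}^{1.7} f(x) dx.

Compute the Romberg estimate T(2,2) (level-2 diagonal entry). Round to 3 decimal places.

T(0,0) (trapezoid, 1 panel, h=0.9000): 0.71558
T(1,0) (trapezoid, 2 panels, h=0.4500): 0.80058
T(2,0) (trapezoid, 4 panels, h=0.2250): 0.82130
T(1,1) = 0.80058 + (0.80058 − 0.71558)/3 = 0.82891
T(2,1) = 0.82130 + (0.82130 − 0.80058)/3 = 0.82821
T(2,2) = 0.82821 + (0.82821 − 0.82891)/15 = 0.82816

0.828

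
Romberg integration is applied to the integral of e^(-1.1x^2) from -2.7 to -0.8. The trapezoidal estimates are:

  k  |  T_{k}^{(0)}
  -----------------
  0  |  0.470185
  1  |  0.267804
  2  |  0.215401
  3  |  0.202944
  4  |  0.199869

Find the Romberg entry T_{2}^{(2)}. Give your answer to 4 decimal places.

T_{1}^{(1)} = 0.267804 + (0.267804 − 0.470185)/3 = 0.200344
T_{2}^{(1)} = (4·0.215401 − 0.267804) / 3 = 0.197933
T_{2}^{(2)} = (16·0.197933 − 0.200344) / 15 = 0.197772

0.1978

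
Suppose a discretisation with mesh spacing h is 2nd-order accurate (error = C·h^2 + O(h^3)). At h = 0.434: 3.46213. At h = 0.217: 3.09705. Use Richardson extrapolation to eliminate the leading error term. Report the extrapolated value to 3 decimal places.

Extrapolated value = (4·A(h/2) − A(h)) / (4 − 1)
= (4·3.09705 − 3.46213) / 3
= 8.92607 / 3 = 2.97536

2.975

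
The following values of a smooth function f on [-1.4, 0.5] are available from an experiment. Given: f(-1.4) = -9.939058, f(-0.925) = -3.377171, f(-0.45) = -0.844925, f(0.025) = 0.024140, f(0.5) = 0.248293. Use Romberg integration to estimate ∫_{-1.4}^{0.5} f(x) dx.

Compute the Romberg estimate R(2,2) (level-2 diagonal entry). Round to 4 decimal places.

R(0,0) (trapezoid, 1 panel, h=1.9000): -9.206227
R(1,0) (trapezoid, 2 panels, h=0.9500): -5.405792
R(2,0) (trapezoid, 4 panels, h=0.4750): -4.295586
R(1,1) = -5.405792 + (-5.405792 − (-9.206227))/3 = -4.138980
R(2,1) = -4.295586 + (-4.295586 − (-5.405792))/3 = -3.925517
R(2,2) = -3.925517 + (-3.925517 − (-4.138980))/15 = -3.911286

-3.9113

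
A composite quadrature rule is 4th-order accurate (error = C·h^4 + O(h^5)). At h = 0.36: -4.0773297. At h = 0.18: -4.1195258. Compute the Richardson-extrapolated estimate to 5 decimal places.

Extrapolated value = (16·A(h/2) − A(h)) / (16 − 1)
= (16·(-4.1195258) − (-4.0773297)) / 15
= -61.8350831 / 15 = -4.1223389

-4.12234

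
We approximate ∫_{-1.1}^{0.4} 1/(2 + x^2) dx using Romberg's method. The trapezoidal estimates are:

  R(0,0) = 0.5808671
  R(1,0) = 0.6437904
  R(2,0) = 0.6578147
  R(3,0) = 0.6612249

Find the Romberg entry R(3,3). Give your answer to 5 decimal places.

R(1,1) = (4·0.6437904 − 0.5808671) / 3 = 0.6647648
R(2,1) = (4·0.6578147 − 0.6437904) / 3 = 0.6624895
R(3,1) = (4·0.6612249 − 0.6578147) / 3 = 0.6623616
R(2,2) = 0.6624895 + (0.6624895 − 0.6647648)/15 = 0.6623378
R(3,2) = 0.6623616 + (0.6623616 − 0.6624895)/15 = 0.6623531
R(3,3) = (64·0.6623531 − 0.6623378) / 63 = 0.6623533

0.66235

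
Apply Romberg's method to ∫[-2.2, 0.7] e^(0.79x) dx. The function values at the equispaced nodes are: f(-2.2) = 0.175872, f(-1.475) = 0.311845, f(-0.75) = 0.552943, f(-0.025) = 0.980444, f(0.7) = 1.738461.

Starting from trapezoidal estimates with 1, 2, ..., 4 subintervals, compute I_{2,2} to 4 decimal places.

I_{0,0} (trapezoid, 1 panel, h=2.9000): 2.775783
I_{1,0} (trapezoid, 2 panels, h=1.4500): 2.189659
I_{2,0} (trapezoid, 4 panels, h=0.7250): 2.031739
I_{1,1} = 2.189659 + (2.189659 − 2.775783)/3 = 1.994284
I_{2,1} = 2.031739 + (2.031739 − 2.189659)/3 = 1.979099
I_{2,2} = 1.979099 + (1.979099 − 1.994284)/15 = 1.978087

1.9781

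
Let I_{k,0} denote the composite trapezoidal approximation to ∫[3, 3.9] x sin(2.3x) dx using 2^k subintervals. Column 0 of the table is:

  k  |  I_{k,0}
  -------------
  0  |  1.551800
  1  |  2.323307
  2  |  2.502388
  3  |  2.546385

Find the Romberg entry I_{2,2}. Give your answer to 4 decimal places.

Richardson extrapolation on the trapezoidal column (denominator 4−1=3):
I_{1,1} = (4·2.323307 − 1.551800) / 3 = 2.580476
I_{2,1} = (4·2.502388 − 2.323307) / 3 = 2.562082
I_{2,2} = (16·2.562082 − 2.580476) / 15 = 2.560856
(Column j=1 coincides with Simpson's rule on the same nodes.)

2.5609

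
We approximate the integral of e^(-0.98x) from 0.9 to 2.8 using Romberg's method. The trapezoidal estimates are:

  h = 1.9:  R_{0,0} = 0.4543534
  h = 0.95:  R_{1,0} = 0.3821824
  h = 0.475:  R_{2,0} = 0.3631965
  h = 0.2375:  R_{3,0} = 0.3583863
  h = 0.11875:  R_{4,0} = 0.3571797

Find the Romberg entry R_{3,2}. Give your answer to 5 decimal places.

Richardson extrapolation on the trapezoidal column (denominator 4−1=3):
R_{2,1} = 0.3631965 + (0.3631965 − 0.3821824)/3 = 0.3568679
R_{3,1} = 0.3583863 + (0.3583863 − 0.3631965)/3 = 0.3567829
R_{3,2} = 0.3567829 + (0.3567829 − 0.3568679)/15 = 0.3567772
(Column j=1 coincides with Simpson's rule on the same nodes.)

0.35678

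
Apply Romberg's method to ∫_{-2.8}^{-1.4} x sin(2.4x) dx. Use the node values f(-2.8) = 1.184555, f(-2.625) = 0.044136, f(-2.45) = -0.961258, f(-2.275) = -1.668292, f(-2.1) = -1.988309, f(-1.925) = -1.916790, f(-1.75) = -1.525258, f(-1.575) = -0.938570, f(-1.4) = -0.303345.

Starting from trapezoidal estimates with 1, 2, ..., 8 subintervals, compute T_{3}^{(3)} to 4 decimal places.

T_{0}^{(0)} (trapezoid, 1 panel, h=1.4000): 0.616847
T_{1}^{(0)} (trapezoid, 2 panels, h=0.7000): -1.083393
T_{2}^{(0)} (trapezoid, 4 panels, h=0.3500): -1.411977
T_{3}^{(0)} (trapezoid, 8 panels, h=0.1750): -1.489904
T_{1}^{(1)} = -1.083393 + (-1.083393 − 0.616847)/3 = -1.650140
T_{2}^{(1)} = -1.411977 + (-1.411977 − (-1.083393))/3 = -1.521505
T_{3}^{(1)} = -1.489904 + (-1.489904 − (-1.411977))/3 = -1.515880
T_{2}^{(2)} = -1.521505 + (-1.521505 − (-1.650140))/15 = -1.512929
T_{3}^{(2)} = -1.515880 + (-1.515880 − (-1.521505))/15 = -1.515505
T_{3}^{(3)} = -1.515505 + (-1.515505 − (-1.512929))/63 = -1.515546

-1.5155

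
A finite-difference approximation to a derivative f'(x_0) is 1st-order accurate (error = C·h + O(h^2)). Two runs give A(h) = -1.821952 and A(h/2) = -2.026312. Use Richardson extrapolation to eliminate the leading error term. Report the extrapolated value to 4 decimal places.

-2.2307

The leading error scales as h; refining by a factor of 2 reduces it by 2^1 = 2.
Extrapolated value = (2·A(h/2) − A(h)) / (2 − 1)
= (2·(-2.026312) − (-1.821952)) / 1
= -2.230672 / 1 = -2.230672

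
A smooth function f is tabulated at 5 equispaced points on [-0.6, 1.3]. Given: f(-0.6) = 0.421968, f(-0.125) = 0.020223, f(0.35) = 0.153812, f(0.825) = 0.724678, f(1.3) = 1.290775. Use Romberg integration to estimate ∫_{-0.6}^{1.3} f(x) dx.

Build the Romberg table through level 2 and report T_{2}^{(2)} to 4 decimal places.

0.7953

T_{0}^{(0)} (trapezoid, 1 panel, h=1.9000): 1.627106
T_{1}^{(0)} (trapezoid, 2 panels, h=0.9500): 0.959674
T_{2}^{(0)} (trapezoid, 4 panels, h=0.4750): 0.833665
T_{1}^{(1)} = 0.959674 + (0.959674 − 1.627106)/3 = 0.737197
T_{2}^{(1)} = 0.833665 + (0.833665 − 0.959674)/3 = 0.791662
T_{2}^{(2)} = 0.791662 + (0.791662 − 0.737197)/15 = 0.795293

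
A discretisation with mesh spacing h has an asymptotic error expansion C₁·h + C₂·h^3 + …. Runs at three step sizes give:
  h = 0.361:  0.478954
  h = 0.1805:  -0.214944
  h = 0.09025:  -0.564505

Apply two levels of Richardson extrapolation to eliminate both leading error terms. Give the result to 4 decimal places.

-0.9148

First eliminate the h term (factor 2^1 = 2):
  B₁ = (2·(-0.214944) − 0.478954)/1 = -0.908842
  B₂ = (2·(-0.564505) − (-0.214944))/1 = -0.914066
Then eliminate the h^3 term (factor 2^3 = 8):
  (8·(-0.914066) − (-0.908842))/7 = -0.914812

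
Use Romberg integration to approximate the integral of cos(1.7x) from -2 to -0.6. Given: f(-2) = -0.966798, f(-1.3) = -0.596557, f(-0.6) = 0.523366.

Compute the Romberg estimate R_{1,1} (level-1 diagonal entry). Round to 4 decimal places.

-0.6603

R_{0,0} (trapezoid, 1 panel, h=1.4000): -0.310402
R_{1,0} (trapezoid, 2 panels, h=0.7000): -0.572791
R_{1,1} = -0.572791 + (-0.572791 − (-0.310402))/3 = -0.660254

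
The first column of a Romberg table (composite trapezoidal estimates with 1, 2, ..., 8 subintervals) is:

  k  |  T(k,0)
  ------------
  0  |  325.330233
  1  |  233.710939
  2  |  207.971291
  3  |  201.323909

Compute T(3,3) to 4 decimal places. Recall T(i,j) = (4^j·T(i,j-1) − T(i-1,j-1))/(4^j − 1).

Richardson extrapolation on the trapezoidal column (denominator 4−1=3):
T(1,1) = (4·233.710939 − 325.330233) / 3 = 203.171174
T(2,1) = 207.971291 + (207.971291 − 233.710939)/3 = 199.391408
T(3,1) = 201.323909 + (201.323909 − 207.971291)/3 = 199.108115
T(2,2) = (16·199.391408 − 203.171174) / 15 = 199.139424
T(3,2) = 199.108115 + (199.108115 − 199.391408)/15 = 199.089229
T(3,3) = 199.089229 + (199.089229 − 199.139424)/63 = 199.088432

199.0884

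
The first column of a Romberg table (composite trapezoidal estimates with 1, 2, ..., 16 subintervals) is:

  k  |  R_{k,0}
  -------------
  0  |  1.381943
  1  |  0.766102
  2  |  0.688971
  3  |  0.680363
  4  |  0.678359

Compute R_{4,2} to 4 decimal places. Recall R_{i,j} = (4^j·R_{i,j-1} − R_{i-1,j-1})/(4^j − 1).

R_{3,1} = (4·0.680363 − 0.688971) / 3 = 0.677494
R_{4,1} = (4·0.678359 − 0.680363) / 3 = 0.677691
R_{4,2} = (16·0.677691 − 0.677494) / 15 = 0.677704

0.6777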